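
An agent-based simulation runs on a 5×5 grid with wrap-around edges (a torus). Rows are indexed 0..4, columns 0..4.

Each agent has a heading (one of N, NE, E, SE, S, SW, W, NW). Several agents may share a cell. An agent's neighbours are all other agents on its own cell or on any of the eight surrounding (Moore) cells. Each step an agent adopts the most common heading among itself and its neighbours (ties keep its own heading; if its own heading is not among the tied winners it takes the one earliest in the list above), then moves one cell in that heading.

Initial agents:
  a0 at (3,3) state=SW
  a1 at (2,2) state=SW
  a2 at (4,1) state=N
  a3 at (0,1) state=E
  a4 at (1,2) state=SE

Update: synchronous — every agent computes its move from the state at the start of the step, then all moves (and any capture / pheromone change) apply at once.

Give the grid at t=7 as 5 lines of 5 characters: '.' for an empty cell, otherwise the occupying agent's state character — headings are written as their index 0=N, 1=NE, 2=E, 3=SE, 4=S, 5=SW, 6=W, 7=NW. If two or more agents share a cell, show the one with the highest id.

t=1: a0@(4,2):SW a1@(3,1):SW a2@(3,1):N a3@(0,2):E a4@(2,3):SE
t=2: a0@(0,1):SW a1@(4,0):SW a2@(4,0):SW a3@(0,3):E a4@(3,4):SE
t=3: a0@(1,0):SW a1@(0,4):SW a2@(0,4):SW a3@(0,4):E a4@(4,3):SW
t=4: a0@(2,4):SW a1@(1,3):SW a2@(1,3):SW a3@(1,3):SW a4@(0,2):SW
t=5: a0@(3,3):SW a1@(2,2):SW a2@(2,2):SW a3@(2,2):SW a4@(1,1):SW
t=6: a0@(4,2):SW a1@(3,1):SW a2@(3,1):SW a3@(3,1):SW a4@(2,0):SW
t=7: a0@(0,1):SW a1@(4,0):SW a2@(4,0):SW a3@(4,0):SW a4@(3,4):SW

.5...
.....
.....
....5
5....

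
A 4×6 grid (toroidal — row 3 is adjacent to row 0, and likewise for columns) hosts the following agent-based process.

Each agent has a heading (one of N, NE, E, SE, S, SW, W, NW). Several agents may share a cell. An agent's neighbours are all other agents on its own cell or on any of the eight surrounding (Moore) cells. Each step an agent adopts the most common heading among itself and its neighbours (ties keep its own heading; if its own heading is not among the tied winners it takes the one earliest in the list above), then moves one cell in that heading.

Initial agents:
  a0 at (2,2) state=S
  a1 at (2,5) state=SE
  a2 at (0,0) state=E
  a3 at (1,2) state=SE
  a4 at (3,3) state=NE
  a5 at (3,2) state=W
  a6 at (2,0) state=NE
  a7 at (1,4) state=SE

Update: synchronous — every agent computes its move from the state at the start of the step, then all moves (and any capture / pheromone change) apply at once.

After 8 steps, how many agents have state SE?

8

t=1: a0@(3,2):S a1@(3,0):SE a2@(0,1):E a3@(2,3):SE a4@(2,4):NE a5@(3,1):W a6@(1,1):NE a7@(2,5):SE
t=2: a0@(0,2):S a1@(0,1):SE a2@(0,2):E a3@(3,4):SE a4@(3,5):SE a5@(3,0):W a6@(0,2):NE a7@(3,0):SE
t=3: a0@(1,2):S a1@(1,2):SE a2@(0,3):E a3@(0,5):SE a4@(0,0):SE a5@(0,1):SE a6@(3,3):NE a7@(0,1):SE
t=4: a0@(2,3):SE a1@(2,3):SE a2@(0,4):E a3@(1,0):SE a4@(1,1):SE a5@(1,2):SE a6@(2,4):NE a7@(1,2):SE
t=5: a0@(3,4):SE a1@(3,4):SE a2@(0,5):E a3@(2,1):SE a4@(2,2):SE a5@(2,3):SE a6@(3,5):SE a7@(2,3):SE
t=6: a0@(0,5):SE a1@(0,5):SE a2@(1,0):SE a3@(3,2):SE a4@(3,3):SE a5@(3,4):SE a6@(0,0):SE a7@(3,4):SE
t=7: a0@(1,0):SE a1@(1,0):SE a2@(2,1):SE a3@(0,3):SE a4@(0,4):SE a5@(0,5):SE a6@(1,1):SE a7@(0,5):SE
t=8: a0@(2,1):SE a1@(2,1):SE a2@(3,2):SE a3@(1,4):SE a4@(1,5):SE a5@(1,0):SE a6@(2,2):SE a7@(1,0):SE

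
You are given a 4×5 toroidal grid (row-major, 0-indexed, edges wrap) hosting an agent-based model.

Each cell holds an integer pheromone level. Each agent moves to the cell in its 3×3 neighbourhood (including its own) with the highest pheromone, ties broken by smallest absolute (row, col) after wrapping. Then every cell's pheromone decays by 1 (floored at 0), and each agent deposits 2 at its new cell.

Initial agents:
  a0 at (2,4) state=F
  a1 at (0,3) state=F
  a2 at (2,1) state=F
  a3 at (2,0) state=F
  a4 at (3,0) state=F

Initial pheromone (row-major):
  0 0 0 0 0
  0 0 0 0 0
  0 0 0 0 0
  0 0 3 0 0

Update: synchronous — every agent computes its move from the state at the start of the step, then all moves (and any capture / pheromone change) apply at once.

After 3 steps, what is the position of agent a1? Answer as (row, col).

t=1: a0@(1,0) a1@(3,2) a2@(3,2) a3@(1,0) a4@(0,0) | pheromone: 2 0 0 0 0 / 4 0 0 0 0 / 0 0 0 0 0 / 0 0 6 0 0
t=2: a0@(1,0) a1@(3,2) a2@(3,2) a3@(1,0) a4@(1,0) | pheromone: 1 0 0 0 0 / 9 0 0 0 0 / 0 0 0 0 0 / 0 0 9 0 0
t=3: a0@(1,0) a1@(3,2) a2@(3,2) a3@(1,0) a4@(1,0) | pheromone: 0 0 0 0 0 / 14 0 0 0 0 / 0 0 0 0 0 / 0 0 12 0 0

(3, 2)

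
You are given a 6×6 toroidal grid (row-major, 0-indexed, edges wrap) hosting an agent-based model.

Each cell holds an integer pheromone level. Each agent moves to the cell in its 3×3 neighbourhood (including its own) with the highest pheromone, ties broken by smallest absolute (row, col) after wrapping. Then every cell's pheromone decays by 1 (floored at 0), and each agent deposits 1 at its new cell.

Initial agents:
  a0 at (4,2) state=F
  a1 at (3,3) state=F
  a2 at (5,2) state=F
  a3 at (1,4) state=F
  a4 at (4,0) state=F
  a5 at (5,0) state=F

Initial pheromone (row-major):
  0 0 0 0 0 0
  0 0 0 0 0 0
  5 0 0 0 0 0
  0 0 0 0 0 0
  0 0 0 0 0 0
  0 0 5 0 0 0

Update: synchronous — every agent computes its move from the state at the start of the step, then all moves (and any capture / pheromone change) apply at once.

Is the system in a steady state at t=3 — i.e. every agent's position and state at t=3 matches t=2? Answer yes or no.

t=1: a0@(5,2) a1@(2,2) a2@(5,2) a3@(0,3) a4@(3,0) a5@(0,0) | pheromone: 1 0 0 1 0 0 / 0 0 0 0 0 0 / 4 0 1 0 0 0 / 1 0 0 0 0 0 / 0 0 0 0 0 0 / 0 0 6 0 0 0
t=2: a0@(5,2) a1@(2,2) a2@(5,2) a3@(5,2) a4@(2,0) a5@(0,0) | pheromone: 1 0 0 0 0 0 / 0 0 0 0 0 0 / 4 0 1 0 0 0 / 0 0 0 0 0 0 / 0 0 0 0 0 0 / 0 0 8 0 0 0
t=3: a0@(5,2) a1@(2,2) a2@(5,2) a3@(5,2) a4@(2,0) a5@(0,0) | pheromone: 1 0 0 0 0 0 / 0 0 0 0 0 0 / 4 0 1 0 0 0 / 0 0 0 0 0 0 / 0 0 0 0 0 0 / 0 0 10 0 0 0

yes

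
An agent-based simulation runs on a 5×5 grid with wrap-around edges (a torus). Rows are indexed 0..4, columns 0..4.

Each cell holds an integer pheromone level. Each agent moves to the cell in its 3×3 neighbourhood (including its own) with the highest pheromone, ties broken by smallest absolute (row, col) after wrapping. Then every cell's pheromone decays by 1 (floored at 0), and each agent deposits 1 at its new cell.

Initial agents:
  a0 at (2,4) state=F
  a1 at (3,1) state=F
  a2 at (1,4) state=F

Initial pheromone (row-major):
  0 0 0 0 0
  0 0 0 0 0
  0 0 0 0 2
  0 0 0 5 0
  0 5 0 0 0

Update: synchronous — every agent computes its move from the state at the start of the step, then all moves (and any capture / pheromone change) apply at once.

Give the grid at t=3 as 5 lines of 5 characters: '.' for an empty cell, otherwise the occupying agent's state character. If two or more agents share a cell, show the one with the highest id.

t=1: a0@(3,3) a1@(4,1) a2@(2,4) | pheromone: 0 0 0 0 0 / 0 0 0 0 0 / 0 0 0 0 2 / 0 0 0 5 0 / 0 5 0 0 0
t=2: a0@(3,3) a1@(4,1) a2@(3,3) | pheromone: 0 0 0 0 0 / 0 0 0 0 0 / 0 0 0 0 1 / 0 0 0 6 0 / 0 5 0 0 0
t=3: a0@(3,3) a1@(4,1) a2@(3,3) | pheromone: 0 0 0 0 0 / 0 0 0 0 0 / 0 0 0 0 0 / 0 0 0 7 0 / 0 5 0 0 0

.....
.....
.....
...F.
.F...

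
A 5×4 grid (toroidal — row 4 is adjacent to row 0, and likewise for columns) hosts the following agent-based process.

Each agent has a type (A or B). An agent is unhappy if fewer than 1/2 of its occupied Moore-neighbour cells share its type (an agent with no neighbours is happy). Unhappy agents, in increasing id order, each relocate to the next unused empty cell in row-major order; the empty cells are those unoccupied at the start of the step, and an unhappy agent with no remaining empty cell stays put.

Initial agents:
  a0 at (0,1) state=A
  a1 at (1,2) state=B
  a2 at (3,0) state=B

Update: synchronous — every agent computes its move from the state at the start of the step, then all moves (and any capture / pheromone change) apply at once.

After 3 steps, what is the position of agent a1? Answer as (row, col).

t=1: a0@(0,0):A a1@(0,2):B a2@(3,0):B
t=2: (unchanged — steady state)

(0, 2)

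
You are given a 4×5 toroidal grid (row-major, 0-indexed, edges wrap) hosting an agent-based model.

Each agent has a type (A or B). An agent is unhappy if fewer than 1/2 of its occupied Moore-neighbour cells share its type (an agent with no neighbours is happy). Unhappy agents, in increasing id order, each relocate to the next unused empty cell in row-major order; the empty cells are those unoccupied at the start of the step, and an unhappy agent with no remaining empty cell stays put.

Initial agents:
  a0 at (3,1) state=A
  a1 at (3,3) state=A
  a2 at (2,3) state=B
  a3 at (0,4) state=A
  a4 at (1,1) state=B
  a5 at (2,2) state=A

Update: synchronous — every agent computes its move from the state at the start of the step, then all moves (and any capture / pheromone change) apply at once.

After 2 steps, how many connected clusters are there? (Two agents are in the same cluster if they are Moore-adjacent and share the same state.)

t=1: a0@(3,1):A a1@(3,3):A a2@(0,0):B a3@(0,4):A a4@(0,1):B a5@(2,2):A
t=2: a0@(0,2):A a1@(3,3):A a2@(0,3):B a3@(0,4):A a4@(0,1):B a5@(2,2):A

3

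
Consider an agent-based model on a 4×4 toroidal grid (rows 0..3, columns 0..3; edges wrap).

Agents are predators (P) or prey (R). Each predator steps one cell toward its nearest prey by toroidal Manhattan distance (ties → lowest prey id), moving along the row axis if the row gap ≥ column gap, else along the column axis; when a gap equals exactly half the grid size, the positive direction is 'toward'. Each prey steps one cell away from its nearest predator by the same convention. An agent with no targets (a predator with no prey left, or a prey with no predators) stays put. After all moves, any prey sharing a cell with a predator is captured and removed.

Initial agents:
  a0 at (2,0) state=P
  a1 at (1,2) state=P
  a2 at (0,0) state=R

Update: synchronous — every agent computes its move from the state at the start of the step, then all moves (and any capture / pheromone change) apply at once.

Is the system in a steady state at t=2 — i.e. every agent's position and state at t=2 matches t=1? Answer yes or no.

yes

t=1: a0@(3,0):P a1@(1,3):P
t=2: (unchanged — steady state)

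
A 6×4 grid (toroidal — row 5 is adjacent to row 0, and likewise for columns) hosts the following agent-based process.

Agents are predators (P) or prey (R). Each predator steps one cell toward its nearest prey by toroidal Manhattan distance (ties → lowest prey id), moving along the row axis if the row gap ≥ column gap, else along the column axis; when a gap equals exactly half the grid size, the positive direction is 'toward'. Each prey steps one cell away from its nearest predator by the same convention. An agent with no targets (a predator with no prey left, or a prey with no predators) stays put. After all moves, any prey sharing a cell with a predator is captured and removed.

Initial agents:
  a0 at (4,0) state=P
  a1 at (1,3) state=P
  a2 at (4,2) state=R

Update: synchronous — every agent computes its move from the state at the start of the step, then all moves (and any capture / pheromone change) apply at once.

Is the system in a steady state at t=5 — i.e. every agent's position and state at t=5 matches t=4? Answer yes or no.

yes

t=1: a0@(4,1):P a1@(2,3):P
t=2: (unchanged — steady state)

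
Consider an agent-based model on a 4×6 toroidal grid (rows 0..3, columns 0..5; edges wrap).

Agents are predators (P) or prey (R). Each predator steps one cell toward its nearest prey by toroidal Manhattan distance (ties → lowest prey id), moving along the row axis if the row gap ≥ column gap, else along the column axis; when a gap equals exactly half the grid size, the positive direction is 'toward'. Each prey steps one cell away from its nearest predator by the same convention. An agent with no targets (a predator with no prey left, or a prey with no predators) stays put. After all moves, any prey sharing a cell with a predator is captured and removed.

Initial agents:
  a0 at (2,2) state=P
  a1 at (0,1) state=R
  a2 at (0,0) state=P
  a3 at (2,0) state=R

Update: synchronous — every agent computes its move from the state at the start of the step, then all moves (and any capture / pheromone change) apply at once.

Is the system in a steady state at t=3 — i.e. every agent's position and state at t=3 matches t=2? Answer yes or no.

no

t=1: a0@(2,1):P a1@(0,2):R a2@(0,1):P a3@(2,5):R
t=2: a0@(2,0):P a1@(0,3):R a2@(0,2):P a3@(2,4):R
t=3: a0@(2,5):P a1@(0,4):R a2@(0,3):P a3@(2,3):R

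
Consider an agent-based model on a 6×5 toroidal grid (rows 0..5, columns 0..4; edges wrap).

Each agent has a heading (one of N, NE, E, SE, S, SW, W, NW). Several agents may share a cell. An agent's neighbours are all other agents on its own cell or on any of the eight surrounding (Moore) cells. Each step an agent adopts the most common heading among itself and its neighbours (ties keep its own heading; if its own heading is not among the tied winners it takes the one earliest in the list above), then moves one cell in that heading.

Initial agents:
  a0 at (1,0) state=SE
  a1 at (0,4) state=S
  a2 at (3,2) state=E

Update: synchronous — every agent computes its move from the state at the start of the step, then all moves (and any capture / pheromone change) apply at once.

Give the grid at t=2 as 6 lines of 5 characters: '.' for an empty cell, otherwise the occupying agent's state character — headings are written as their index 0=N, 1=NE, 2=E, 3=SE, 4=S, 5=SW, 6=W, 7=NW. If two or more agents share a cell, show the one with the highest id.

.....
.....
....4
..3.2
.....
.....

t=1: a0@(2,1):SE a1@(1,4):S a2@(3,3):E
t=2: a0@(3,2):SE a1@(2,4):S a2@(3,4):E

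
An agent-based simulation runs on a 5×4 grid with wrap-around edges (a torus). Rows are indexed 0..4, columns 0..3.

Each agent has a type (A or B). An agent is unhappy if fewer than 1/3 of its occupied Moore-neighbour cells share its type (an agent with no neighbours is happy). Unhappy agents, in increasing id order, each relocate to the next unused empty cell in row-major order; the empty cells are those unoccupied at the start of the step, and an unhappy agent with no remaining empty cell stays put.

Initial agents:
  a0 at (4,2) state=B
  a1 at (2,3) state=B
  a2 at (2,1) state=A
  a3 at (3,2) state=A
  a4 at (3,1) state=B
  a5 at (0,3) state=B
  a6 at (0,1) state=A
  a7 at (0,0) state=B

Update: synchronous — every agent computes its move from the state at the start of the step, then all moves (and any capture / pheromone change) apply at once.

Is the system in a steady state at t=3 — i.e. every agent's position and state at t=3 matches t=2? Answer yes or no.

t=1: a0@(4,2):B a1@(0,2):B a2@(2,1):A a3@(1,0):A a4@(3,1):B a5@(0,3):B a6@(1,1):A a7@(0,0):B
t=2: (unchanged — steady state)

yes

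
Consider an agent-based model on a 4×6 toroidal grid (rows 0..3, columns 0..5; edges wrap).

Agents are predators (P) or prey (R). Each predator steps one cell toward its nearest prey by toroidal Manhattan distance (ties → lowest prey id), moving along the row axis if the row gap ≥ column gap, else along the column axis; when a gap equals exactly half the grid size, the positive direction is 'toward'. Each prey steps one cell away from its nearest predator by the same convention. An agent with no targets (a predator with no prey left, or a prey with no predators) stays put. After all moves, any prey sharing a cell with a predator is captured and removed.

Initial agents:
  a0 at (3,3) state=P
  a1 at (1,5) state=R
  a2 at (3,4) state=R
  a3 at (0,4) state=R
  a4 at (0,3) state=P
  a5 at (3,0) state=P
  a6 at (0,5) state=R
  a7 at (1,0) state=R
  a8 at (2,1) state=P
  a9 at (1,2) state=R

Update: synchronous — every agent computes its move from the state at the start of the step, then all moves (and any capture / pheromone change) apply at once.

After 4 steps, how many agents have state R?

t=1: a0@(3,4):P a1@(1,0):R a3@(0,5):R a4@(0,4):P a5@(3,5):P a6@(0,0):R a7@(0,0):R a8@(1,1):P a9@(2,2):R
t=2: a0@(0,4):P a1@(1,5):R a3@(0,0):R a4@(0,5):P a5@(0,5):P a6@(0,1):R a7@(0,1):R a8@(1,0):P a9@(3,2):R
t=3: a0@(1,4):P a1@(2,5):R a3@(0,1):R a4@(1,5):P a5@(1,5):P a6@(0,2):R a7@(0,2):R a8@(1,5):P a9@(3,1):R
t=4: a0@(2,4):P a1@(3,5):R a3@(0,2):R a4@(2,5):P a5@(2,5):P a6@(0,1):R a7@(0,1):R a8@(2,5):P a9@(2,1):R

5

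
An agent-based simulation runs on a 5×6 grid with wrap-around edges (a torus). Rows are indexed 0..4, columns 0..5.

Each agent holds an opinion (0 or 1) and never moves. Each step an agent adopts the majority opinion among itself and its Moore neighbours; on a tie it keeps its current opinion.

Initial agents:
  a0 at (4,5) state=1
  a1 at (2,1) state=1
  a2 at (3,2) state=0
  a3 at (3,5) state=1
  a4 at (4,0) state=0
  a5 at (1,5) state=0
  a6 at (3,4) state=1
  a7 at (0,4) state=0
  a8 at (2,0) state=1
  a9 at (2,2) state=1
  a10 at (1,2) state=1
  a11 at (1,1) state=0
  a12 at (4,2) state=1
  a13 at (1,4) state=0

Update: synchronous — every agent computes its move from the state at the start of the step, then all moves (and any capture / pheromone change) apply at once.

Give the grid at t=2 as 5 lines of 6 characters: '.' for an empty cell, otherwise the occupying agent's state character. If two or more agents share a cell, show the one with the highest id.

....0.
.11.00
111...
..1.11
1.1..1

t=1: a0@(4,5):1 a1@(2,1):1 a2@(3,2):1 a3@(3,5):1 a4@(4,0):1 a5@(1,5):0 a6@(3,4):1 a7@(0,4):0 a8@(2,0):1 a9@(2,2):1 a10@(1,2):1 a11@(1,1):1 a12@(4,2):1 a13@(1,4):0
t=2: (unchanged — steady state)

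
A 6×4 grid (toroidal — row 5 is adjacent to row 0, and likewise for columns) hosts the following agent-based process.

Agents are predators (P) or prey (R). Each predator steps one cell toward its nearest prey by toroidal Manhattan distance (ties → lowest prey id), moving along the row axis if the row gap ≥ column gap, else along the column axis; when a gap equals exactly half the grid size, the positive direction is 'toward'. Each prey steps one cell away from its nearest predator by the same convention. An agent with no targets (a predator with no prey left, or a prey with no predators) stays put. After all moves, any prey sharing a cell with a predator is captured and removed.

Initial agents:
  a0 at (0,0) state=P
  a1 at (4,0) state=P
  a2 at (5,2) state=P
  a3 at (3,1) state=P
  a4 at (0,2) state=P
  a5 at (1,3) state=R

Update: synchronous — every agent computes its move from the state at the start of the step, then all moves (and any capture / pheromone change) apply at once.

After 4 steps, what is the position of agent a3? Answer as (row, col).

t=1: a0@(1,0):P a1@(5,0):P a2@(0,2):P a3@(2,1):P a4@(1,2):P a5@(2,3):R
t=2: a0@(2,0):P a1@(0,0):P a2@(1,2):P a3@(2,2):P a4@(2,2):P a5@(3,3):R
t=3: a0@(3,0):P a1@(1,0):P a2@(2,2):P a3@(3,2):P a4@(3,2):P a5@(4,3):R
t=4: a0@(4,0):P a1@(2,0):P a2@(3,2):P a3@(4,2):P a4@(4,2):P a5@(5,3):R

(4, 2)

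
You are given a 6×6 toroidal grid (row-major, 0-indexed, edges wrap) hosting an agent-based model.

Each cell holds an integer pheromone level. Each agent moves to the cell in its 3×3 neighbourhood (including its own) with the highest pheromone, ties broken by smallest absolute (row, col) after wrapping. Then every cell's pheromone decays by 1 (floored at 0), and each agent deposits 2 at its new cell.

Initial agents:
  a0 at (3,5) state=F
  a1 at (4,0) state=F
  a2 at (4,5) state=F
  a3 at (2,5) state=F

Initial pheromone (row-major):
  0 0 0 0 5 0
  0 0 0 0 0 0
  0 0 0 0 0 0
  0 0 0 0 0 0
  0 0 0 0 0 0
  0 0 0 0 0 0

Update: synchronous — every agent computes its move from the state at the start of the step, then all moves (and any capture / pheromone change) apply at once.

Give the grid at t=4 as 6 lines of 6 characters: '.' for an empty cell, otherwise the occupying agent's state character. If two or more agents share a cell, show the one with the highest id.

t=1: a0@(2,0) a1@(3,0) a2@(3,0) a3@(1,0) | pheromone: 0 0 0 0 4 0 / 2 0 0 0 0 0 / 2 0 0 0 0 0 / 4 0 0 0 0 0 / 0 0 0 0 0 0 / 0 0 0 0 0 0
t=2: a0@(3,0) a1@(3,0) a2@(3,0) a3@(1,0) | pheromone: 0 0 0 0 3 0 / 3 0 0 0 0 0 / 1 0 0 0 0 0 / 9 0 0 0 0 0 / 0 0 0 0 0 0 / 0 0 0 0 0 0
t=3: a0@(3,0) a1@(3,0) a2@(3,0) a3@(1,0) | pheromone: 0 0 0 0 2 0 / 4 0 0 0 0 0 / 0 0 0 0 0 0 / 14 0 0 0 0 0 / 0 0 0 0 0 0 / 0 0 0 0 0 0
t=4: a0@(3,0) a1@(3,0) a2@(3,0) a3@(1,0) | pheromone: 0 0 0 0 1 0 / 5 0 0 0 0 0 / 0 0 0 0 0 0 / 19 0 0 0 0 0 / 0 0 0 0 0 0 / 0 0 0 0 0 0

......
F.....
......
F.....
......
......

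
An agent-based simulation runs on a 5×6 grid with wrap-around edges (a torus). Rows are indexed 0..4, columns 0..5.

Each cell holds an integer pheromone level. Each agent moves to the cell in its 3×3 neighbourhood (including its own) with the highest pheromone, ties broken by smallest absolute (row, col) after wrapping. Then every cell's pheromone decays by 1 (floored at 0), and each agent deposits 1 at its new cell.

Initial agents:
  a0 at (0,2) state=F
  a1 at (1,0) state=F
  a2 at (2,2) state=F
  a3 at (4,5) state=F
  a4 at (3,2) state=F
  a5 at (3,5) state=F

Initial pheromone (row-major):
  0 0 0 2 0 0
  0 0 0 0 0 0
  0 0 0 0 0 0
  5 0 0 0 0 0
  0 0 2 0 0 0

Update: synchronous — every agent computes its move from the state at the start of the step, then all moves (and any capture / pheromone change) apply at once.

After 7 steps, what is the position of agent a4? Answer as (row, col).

(0, 3)

t=1: a0@(0,3) a1@(0,0) a2@(1,1) a3@(3,0) a4@(4,2) a5@(3,0) | pheromone: 1 0 0 2 0 0 / 0 1 0 0 0 0 / 0 0 0 0 0 0 / 6 0 0 0 0 0 / 0 0 2 0 0 0
t=2: a0@(0,3) a1@(0,0) a2@(0,0) a3@(3,0) a4@(0,3) a5@(3,0) | pheromone: 2 0 0 3 0 0 / 0 0 0 0 0 0 / 0 0 0 0 0 0 / 7 0 0 0 0 0 / 0 0 1 0 0 0
t=3: a0@(0,3) a1@(0,0) a2@(0,0) a3@(3,0) a4@(0,3) a5@(3,0) | pheromone: 3 0 0 4 0 0 / 0 0 0 0 0 0 / 0 0 0 0 0 0 / 8 0 0 0 0 0 / 0 0 0 0 0 0
t=4: a0@(0,3) a1@(0,0) a2@(0,0) a3@(3,0) a4@(0,3) a5@(3,0) | pheromone: 4 0 0 5 0 0 / 0 0 0 0 0 0 / 0 0 0 0 0 0 / 9 0 0 0 0 0 / 0 0 0 0 0 0
t=5: a0@(0,3) a1@(0,0) a2@(0,0) a3@(3,0) a4@(0,3) a5@(3,0) | pheromone: 5 0 0 6 0 0 / 0 0 0 0 0 0 / 0 0 0 0 0 0 / 10 0 0 0 0 0 / 0 0 0 0 0 0
t=6: a0@(0,3) a1@(0,0) a2@(0,0) a3@(3,0) a4@(0,3) a5@(3,0) | pheromone: 6 0 0 7 0 0 / 0 0 0 0 0 0 / 0 0 0 0 0 0 / 11 0 0 0 0 0 / 0 0 0 0 0 0
t=7: a0@(0,3) a1@(0,0) a2@(0,0) a3@(3,0) a4@(0,3) a5@(3,0) | pheromone: 7 0 0 8 0 0 / 0 0 0 0 0 0 / 0 0 0 0 0 0 / 12 0 0 0 0 0 / 0 0 0 0 0 0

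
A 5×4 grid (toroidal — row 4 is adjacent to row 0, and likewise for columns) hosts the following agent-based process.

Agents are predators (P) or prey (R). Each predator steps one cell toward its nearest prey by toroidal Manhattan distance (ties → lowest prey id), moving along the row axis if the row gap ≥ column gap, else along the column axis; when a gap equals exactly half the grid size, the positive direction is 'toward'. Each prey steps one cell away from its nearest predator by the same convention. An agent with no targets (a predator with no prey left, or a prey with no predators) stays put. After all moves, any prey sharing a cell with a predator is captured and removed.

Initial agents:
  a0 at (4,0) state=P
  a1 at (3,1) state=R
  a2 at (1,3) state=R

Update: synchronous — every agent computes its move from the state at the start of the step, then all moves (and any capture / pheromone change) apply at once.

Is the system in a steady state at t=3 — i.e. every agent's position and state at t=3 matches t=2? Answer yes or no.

no

t=1: a0@(3,0):P a1@(2,1):R a2@(2,3):R
t=2: a0@(2,0):P a1@(1,1):R a2@(1,3):R
t=3: a0@(1,0):P a1@(0,1):R a2@(0,3):R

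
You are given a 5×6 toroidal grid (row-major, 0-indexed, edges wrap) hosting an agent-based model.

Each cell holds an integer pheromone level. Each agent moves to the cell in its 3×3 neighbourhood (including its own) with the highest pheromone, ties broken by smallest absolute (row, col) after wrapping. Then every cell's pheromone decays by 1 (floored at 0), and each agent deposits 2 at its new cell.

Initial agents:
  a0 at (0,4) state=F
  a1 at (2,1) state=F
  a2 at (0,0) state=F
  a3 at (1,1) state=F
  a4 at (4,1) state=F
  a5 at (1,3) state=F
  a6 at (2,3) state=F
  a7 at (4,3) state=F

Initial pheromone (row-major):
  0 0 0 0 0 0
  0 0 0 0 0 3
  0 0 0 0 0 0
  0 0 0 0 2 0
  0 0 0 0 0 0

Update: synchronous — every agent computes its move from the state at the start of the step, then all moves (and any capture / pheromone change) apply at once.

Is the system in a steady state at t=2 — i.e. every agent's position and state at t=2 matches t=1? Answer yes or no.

t=1: a0@(1,5) a1@(1,0) a2@(1,5) a3@(0,0) a4@(0,0) a5@(0,2) a6@(3,4) a7@(3,4) | pheromone: 4 0 2 0 0 0 / 2 0 0 0 0 6 / 0 0 0 0 0 0 / 0 0 0 0 5 0 / 0 0 0 0 0 0
t=2: a0@(1,5) a1@(1,5) a2@(1,5) a3@(1,5) a4@(1,5) a5@(0,2) a6@(3,4) a7@(3,4) | pheromone: 3 0 3 0 0 0 / 1 0 0 0 0 15 / 0 0 0 0 0 0 / 0 0 0 0 8 0 / 0 0 0 0 0 0

no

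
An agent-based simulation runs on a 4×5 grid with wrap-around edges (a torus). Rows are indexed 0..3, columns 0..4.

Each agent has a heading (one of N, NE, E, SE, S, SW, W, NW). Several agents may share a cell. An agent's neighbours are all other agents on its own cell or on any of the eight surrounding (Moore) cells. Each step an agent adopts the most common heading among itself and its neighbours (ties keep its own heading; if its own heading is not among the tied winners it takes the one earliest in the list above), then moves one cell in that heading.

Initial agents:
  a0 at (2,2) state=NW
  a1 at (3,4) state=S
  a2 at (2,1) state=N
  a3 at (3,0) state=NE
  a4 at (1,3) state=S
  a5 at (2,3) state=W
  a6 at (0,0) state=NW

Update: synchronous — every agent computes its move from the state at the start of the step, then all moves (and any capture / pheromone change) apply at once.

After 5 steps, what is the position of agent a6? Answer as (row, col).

(3, 4)

t=1: a0@(1,1):NW a1@(0,4):S a2@(1,1):N a3@(2,1):NE a4@(2,3):S a5@(3,3):S a6@(3,4):NW
t=2: a0@(0,0):NW a1@(1,4):S a2@(0,1):N a3@(1,2):NE a4@(3,3):S a5@(0,3):S a6@(0,4):S
t=3: a0@(1,0):S a1@(2,4):S a2@(3,1):N a3@(0,3):NE a4@(0,3):S a5@(1,3):S a6@(1,4):S
t=4: a0@(2,0):S a1@(3,4):S a2@(2,1):N a3@(1,3):S a4@(1,3):S a5@(2,3):S a6@(2,4):S
t=5: a0@(3,0):S a1@(0,4):S a2@(1,1):N a3@(2,3):S a4@(2,3):S a5@(3,3):S a6@(3,4):S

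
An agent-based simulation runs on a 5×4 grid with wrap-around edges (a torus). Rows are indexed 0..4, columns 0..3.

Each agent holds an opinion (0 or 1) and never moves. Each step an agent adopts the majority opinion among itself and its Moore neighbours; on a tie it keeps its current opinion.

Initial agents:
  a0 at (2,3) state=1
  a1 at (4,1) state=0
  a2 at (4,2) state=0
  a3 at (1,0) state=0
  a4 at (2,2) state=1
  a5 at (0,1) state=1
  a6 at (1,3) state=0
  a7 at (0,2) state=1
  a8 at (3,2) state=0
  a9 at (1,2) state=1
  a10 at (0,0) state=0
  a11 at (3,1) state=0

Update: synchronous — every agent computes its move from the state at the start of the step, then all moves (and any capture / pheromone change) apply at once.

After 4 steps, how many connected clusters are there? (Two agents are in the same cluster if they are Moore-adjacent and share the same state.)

t=1: a0@(2,3):1 a1@(4,1):0 a2@(4,2):0 a3@(1,0):0 a4@(2,2):1 a5@(0,1):0 a6@(1,3):1 a7@(0,2):1 a8@(3,2):0 a9@(1,2):1 a10@(0,0):0 a11@(3,1):0
t=2: (unchanged — steady state)

2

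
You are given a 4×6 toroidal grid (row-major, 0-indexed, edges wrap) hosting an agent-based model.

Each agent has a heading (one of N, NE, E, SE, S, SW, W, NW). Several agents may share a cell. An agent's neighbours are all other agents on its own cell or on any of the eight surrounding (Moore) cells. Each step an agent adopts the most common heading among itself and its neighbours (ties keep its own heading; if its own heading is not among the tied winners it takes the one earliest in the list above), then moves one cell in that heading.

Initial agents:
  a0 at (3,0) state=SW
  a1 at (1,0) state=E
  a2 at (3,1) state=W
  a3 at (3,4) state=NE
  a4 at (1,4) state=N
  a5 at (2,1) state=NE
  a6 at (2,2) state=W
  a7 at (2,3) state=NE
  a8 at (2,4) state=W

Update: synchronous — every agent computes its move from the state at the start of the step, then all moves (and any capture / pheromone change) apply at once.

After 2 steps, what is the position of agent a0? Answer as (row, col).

t=1: a0@(0,5):SW a1@(1,1):E a2@(3,0):W a3@(2,5):NE a4@(0,4):N a5@(2,0):W a6@(2,1):W a7@(1,4):NE a8@(1,5):NE
t=2: a0@(3,0):NE a1@(1,0):W a2@(3,5):W a3@(1,0):NE a4@(3,5):NE a5@(2,5):W a6@(2,0):W a7@(0,5):NE a8@(0,0):NE

(3, 0)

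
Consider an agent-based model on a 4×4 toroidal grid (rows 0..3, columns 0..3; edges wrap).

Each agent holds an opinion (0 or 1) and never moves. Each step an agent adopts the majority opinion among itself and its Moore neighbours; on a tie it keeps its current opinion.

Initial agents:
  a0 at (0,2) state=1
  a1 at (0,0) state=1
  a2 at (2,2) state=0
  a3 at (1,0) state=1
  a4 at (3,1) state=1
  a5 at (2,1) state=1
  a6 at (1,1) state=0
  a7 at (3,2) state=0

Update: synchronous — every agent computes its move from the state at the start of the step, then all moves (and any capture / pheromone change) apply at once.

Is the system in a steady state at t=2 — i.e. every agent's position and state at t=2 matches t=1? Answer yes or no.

no

t=1: a0@(0,2):1 a1@(0,0):1 a2@(2,2):0 a3@(1,0):1 a4@(3,1):1 a5@(2,1):1 a6@(1,1):1 a7@(3,2):1
t=2: a0@(0,2):1 a1@(0,0):1 a2@(2,2):1 a3@(1,0):1 a4@(3,1):1 a5@(2,1):1 a6@(1,1):1 a7@(3,2):1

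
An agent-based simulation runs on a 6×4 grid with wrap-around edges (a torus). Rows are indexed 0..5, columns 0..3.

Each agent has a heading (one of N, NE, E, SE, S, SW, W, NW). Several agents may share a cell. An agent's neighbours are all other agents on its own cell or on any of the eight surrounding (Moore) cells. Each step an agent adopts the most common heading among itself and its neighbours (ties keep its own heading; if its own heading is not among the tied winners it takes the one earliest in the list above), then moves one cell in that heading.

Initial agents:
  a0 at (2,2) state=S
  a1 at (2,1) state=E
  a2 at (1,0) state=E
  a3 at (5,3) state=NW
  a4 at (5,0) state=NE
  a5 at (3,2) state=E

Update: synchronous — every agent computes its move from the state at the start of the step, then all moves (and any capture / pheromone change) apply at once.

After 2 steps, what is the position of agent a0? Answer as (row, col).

t=1: a0@(2,3):E a1@(2,2):E a2@(1,1):E a3@(4,2):NW a4@(4,1):NE a5@(3,3):E
t=2: a0@(2,0):E a1@(2,3):E a2@(1,2):E a3@(3,1):NW a4@(3,2):NE a5@(3,0):E

(2, 0)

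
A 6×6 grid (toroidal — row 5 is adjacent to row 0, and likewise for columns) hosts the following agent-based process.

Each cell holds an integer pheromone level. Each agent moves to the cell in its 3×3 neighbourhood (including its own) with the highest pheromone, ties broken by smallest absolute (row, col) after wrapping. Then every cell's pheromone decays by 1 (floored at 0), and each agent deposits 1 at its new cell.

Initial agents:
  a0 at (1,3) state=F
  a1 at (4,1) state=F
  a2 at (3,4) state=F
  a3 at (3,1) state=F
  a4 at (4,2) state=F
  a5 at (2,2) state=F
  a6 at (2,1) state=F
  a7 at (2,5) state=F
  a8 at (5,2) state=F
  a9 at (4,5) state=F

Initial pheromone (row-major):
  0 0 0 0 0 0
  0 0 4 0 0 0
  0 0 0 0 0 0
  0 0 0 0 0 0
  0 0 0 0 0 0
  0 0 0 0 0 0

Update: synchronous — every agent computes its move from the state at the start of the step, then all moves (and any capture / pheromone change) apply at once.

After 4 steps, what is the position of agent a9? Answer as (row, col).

(3, 0)

t=1: a0@(1,2) a1@(3,0) a2@(2,3) a3@(2,0) a4@(3,1) a5@(1,2) a6@(1,2) a7@(1,0) a8@(0,1) a9@(3,0) | pheromone: 0 1 0 0 0 0 / 1 0 6 0 0 0 / 1 0 0 1 0 0 / 2 1 0 0 0 0 / 0 0 0 0 0 0 / 0 0 0 0 0 0
t=2: a0@(1,2) a1@(3,0) a2@(1,2) a3@(3,0) a4@(3,0) a5@(1,2) a6@(1,2) a7@(0,1) a8@(1,2) a9@(3,0) | pheromone: 0 1 0 0 0 0 / 0 0 10 0 0 0 / 0 0 0 0 0 0 / 5 0 0 0 0 0 / 0 0 0 0 0 0 / 0 0 0 0 0 0
t=3: a0@(1,2) a1@(3,0) a2@(1,2) a3@(3,0) a4@(3,0) a5@(1,2) a6@(1,2) a7@(1,2) a8@(1,2) a9@(3,0) | pheromone: 0 0 0 0 0 0 / 0 0 15 0 0 0 / 0 0 0 0 0 0 / 8 0 0 0 0 0 / 0 0 0 0 0 0 / 0 0 0 0 0 0
t=4: a0@(1,2) a1@(3,0) a2@(1,2) a3@(3,0) a4@(3,0) a5@(1,2) a6@(1,2) a7@(1,2) a8@(1,2) a9@(3,0) | pheromone: 0 0 0 0 0 0 / 0 0 20 0 0 0 / 0 0 0 0 0 0 / 11 0 0 0 0 0 / 0 0 0 0 0 0 / 0 0 0 0 0 0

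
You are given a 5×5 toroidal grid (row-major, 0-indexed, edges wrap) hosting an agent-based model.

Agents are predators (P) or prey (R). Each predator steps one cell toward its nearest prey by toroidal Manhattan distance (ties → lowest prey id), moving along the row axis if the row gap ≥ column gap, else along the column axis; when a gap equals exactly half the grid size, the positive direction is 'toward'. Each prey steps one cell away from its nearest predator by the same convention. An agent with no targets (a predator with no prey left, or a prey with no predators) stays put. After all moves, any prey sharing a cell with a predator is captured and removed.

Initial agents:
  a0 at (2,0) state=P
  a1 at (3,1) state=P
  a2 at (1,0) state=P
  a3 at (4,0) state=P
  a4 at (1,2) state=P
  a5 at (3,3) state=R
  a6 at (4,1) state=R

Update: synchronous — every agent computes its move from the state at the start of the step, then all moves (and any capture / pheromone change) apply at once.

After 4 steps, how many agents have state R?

t=1: a0@(2,4):P a1@(4,1):P a2@(0,0):P a3@(4,1):P a4@(2,2):P a5@(3,4):R a6@(0,1):R
t=2: a0@(3,4):P a1@(0,1):P a2@(0,1):P a3@(0,1):P a4@(2,3):P a5@(4,4):R a6@(1,1):R
t=3: a0@(4,4):P a1@(1,1):P a2@(1,1):P a3@(1,1):P a4@(3,3):P a5@(0,4):R a6@(2,1):R
t=4: a0@(0,4):P a1@(2,1):P a2@(2,1):P a3@(2,1):P a4@(4,3):P a5@(1,4):R a6@(3,1):R

2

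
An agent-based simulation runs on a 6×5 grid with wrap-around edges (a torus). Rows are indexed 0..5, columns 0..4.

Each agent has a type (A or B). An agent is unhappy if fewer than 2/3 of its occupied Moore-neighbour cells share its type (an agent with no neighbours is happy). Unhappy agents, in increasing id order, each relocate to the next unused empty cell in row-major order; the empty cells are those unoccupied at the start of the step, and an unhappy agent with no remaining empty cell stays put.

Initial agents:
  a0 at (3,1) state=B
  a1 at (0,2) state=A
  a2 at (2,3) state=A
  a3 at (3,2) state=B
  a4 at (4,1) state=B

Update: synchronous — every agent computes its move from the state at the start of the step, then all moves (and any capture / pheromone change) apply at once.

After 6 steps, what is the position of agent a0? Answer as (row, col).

(3, 1)

t=1: a0@(3,1):B a1@(0,2):A a2@(0,0):A a3@(3,2):B a4@(4,1):B
t=2: (unchanged — steady state)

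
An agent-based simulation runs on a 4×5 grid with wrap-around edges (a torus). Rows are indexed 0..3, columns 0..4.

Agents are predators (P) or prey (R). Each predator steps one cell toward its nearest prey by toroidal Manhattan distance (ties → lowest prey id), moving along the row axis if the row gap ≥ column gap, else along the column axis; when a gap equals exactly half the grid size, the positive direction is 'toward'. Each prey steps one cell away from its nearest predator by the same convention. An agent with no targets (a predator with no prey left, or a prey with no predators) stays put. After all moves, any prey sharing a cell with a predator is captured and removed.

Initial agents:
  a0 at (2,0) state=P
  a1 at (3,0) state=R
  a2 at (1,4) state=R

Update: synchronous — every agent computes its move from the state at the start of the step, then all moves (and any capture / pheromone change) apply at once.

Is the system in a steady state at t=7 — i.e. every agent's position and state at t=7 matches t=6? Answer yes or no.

t=1: a0@(3,0):P a1@(0,0):R a2@(0,4):R
t=2: a0@(0,0):P a1@(1,0):R a2@(1,4):R
t=3: a0@(1,0):P a1@(2,0):R a2@(2,4):R
t=4: a0@(2,0):P a1@(3,0):R a2@(3,4):R
t=5: a0@(3,0):P a1@(0,0):R a2@(0,4):R
t=6: a0@(0,0):P a1@(1,0):R a2@(1,4):R
t=7: a0@(1,0):P a1@(2,0):R a2@(2,4):R

no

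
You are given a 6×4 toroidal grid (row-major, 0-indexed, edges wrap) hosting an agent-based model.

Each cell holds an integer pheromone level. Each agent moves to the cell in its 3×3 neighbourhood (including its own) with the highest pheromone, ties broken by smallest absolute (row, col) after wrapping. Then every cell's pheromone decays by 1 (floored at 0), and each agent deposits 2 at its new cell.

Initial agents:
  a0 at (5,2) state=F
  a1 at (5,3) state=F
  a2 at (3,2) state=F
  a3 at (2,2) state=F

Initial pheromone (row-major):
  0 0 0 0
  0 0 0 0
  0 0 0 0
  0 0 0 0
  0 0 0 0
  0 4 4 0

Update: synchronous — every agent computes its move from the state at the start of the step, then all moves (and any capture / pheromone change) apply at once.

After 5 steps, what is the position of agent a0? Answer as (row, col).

t=1: a0@(5,1) a1@(5,2) a2@(2,1) a3@(1,1) | pheromone: 0 0 0 0 / 0 2 0 0 / 0 2 0 0 / 0 0 0 0 / 0 0 0 0 / 0 5 5 0
t=2: a0@(5,1) a1@(5,1) a2@(1,1) a3@(1,1) | pheromone: 0 0 0 0 / 0 5 0 0 / 0 1 0 0 / 0 0 0 0 / 0 0 0 0 / 0 8 4 0
t=3: a0@(5,1) a1@(5,1) a2@(1,1) a3@(1,1) | pheromone: 0 0 0 0 / 0 8 0 0 / 0 0 0 0 / 0 0 0 0 / 0 0 0 0 / 0 11 3 0
t=4: a0@(5,1) a1@(5,1) a2@(1,1) a3@(1,1) | pheromone: 0 0 0 0 / 0 11 0 0 / 0 0 0 0 / 0 0 0 0 / 0 0 0 0 / 0 14 2 0
t=5: a0@(5,1) a1@(5,1) a2@(1,1) a3@(1,1) | pheromone: 0 0 0 0 / 0 14 0 0 / 0 0 0 0 / 0 0 0 0 / 0 0 0 0 / 0 17 1 0

(5, 1)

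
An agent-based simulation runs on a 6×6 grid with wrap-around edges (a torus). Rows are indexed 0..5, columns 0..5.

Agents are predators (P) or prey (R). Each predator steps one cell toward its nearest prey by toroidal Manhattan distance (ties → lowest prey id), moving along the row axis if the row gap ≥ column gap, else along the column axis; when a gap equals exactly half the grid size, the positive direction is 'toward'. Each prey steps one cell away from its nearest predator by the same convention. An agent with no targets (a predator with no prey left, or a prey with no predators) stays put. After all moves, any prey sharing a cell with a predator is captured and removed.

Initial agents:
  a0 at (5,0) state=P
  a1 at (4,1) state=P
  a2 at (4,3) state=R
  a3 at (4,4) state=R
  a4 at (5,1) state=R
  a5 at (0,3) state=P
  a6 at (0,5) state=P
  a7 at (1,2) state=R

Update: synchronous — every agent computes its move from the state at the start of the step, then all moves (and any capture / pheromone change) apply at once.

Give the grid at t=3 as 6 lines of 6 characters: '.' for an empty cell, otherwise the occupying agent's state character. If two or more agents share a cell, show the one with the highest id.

......
......
..RRR.
...P.P
......
...PR.

t=1: a0@(5,1):P a1@(5,1):P a2@(4,4):R a3@(4,3):R a4@(5,2):R a5@(5,3):P a6@(5,5):P a7@(2,2):R
t=2: a0@(5,2):P a1@(5,2):P a2@(3,4):R a3@(3,3):R a4@(5,3):R a5@(4,3):P a6@(4,5):P a7@(1,2):R
t=3: a0@(5,3):P a1@(5,3):P a2@(2,4):R a3@(2,3):R a4@(5,4):R a5@(3,3):P a6@(3,5):P a7@(2,2):R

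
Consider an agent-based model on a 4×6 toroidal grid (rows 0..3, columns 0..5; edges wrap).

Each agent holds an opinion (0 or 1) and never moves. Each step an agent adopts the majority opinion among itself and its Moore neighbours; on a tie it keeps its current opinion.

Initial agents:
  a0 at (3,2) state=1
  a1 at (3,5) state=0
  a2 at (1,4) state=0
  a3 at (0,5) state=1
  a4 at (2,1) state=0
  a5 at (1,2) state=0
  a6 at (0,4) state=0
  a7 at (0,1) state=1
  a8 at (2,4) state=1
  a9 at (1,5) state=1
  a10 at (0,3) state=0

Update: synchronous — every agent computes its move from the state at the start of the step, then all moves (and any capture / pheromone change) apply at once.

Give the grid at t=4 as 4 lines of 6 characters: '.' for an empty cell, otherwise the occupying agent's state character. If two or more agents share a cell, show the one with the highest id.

.1.000
..0.00
.0..0.
..1..0

t=1: a0@(3,2):1 a1@(3,5):0 a2@(1,4):0 a3@(0,5):0 a4@(2,1):0 a5@(1,2):0 a6@(0,4):0 a7@(0,1):1 a8@(2,4):1 a9@(1,5):1 a10@(0,3):0
t=2: a0@(3,2):1 a1@(3,5):0 a2@(1,4):0 a3@(0,5):0 a4@(2,1):0 a5@(1,2):0 a6@(0,4):0 a7@(0,1):1 a8@(2,4):1 a9@(1,5):0 a10@(0,3):0
t=3: a0@(3,2):1 a1@(3,5):0 a2@(1,4):0 a3@(0,5):0 a4@(2,1):0 a5@(1,2):0 a6@(0,4):0 a7@(0,1):1 a8@(2,4):0 a9@(1,5):0 a10@(0,3):0
t=4: (unchanged — steady state)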